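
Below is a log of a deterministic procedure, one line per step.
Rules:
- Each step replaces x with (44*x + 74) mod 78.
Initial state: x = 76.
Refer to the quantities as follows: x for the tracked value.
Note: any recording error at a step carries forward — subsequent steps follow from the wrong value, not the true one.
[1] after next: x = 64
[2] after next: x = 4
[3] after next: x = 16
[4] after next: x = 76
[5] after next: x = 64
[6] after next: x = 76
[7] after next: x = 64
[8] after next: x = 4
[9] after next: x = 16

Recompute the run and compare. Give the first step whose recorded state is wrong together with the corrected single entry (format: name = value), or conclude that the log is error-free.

Recomputing the run from the initial state:
step 1: x = 64
step 2: x = 4
step 3: x = 16
step 4: x = 76
step 5: x = 64
step 6: x = 4
step 7: x = 16
step 8: x = 76
step 9: x = 64
The first disagreement with the log is at step 6, where the value should be x = 4.

step 6, x = 4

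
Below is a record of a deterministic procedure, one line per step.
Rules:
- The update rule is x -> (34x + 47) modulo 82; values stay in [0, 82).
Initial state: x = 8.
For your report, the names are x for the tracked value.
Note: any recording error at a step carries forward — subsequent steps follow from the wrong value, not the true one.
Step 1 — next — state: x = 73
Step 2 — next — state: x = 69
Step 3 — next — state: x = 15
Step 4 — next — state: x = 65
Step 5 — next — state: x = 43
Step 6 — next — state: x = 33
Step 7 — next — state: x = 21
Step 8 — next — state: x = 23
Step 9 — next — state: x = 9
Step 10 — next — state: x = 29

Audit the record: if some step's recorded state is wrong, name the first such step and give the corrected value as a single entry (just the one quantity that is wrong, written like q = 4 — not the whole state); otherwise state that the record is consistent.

1. x = (34*8 + 47) mod 82 = 73 (checks out)
2. x = (34*73 + 47) mod 82 = 69 (checks out)
3. x = (34*69 + 47) mod 82 = 15 (in agreement)
4. x = (34*15 + 47) mod 82 = 65 (confirmed correct)
5. x = (34*65 + 47) mod 82 = 43 (matches)
6. x = (34*43 + 47) mod 82 = 33 (verified)
7. x = (34*33 + 47) mod 82 = 21 (verified)
8. x = (34*21 + 47) mod 82 = 23 (agrees with the record)
9. x = (34*23 + 47) mod 82 = 9 (agrees with the record)
10. x = (34*9 + 47) mod 82 = 25 (first mismatch against the record)
The earliest wrong entry is at step 10: it should read x = 25.

step 10, x = 25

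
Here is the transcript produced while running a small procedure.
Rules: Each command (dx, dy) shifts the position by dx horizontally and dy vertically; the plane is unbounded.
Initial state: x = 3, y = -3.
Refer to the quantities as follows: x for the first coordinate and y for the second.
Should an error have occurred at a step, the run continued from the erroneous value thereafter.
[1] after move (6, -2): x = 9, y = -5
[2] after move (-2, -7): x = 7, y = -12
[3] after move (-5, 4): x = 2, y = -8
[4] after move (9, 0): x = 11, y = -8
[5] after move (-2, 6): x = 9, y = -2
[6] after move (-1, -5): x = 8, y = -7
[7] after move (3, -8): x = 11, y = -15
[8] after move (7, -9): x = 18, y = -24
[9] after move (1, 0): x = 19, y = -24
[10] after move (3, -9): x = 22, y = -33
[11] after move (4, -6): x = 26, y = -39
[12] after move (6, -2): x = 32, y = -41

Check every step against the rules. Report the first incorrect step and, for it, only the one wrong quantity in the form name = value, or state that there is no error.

no error

Step 1: x = 3 + (6) = 9, y = -3 + (-2) = -5 — exactly as logged.
Step 2: x = 9 + (-2) = 7, y = -5 + (-7) = -12 — agrees with the transcript.
Step 3: x = 7 + (-5) = 2, y = -12 + (4) = -8 — exactly as logged.
Step 4: x = 2 + (9) = 11, y = -8 + (0) = -8 — no discrepancy.
Step 5: x = 11 + (-2) = 9, y = -8 + (6) = -2 — exactly as logged.
Step 6: x = 9 + (-1) = 8, y = -2 + (-5) = -7 — exactly as logged.
Step 7: x = 8 + (3) = 11, y = -7 + (-8) = -15 — agrees with the transcript.
Step 8: x = 11 + (7) = 18, y = -15 + (-9) = -24 — same as recorded.
Step 9: x = 18 + (1) = 19, y = -24 + (0) = -24 — confirmed correct.
Step 10: x = 19 + (3) = 22, y = -24 + (-9) = -33 — exactly as logged.
Step 11: x = 22 + (4) = 26, y = -33 + (-6) = -39 — checks out.
Step 12: x = 26 + (6) = 32, y = -39 + (-2) = -41 — checks out.
The whole run recomputes cleanly — no discrepancies.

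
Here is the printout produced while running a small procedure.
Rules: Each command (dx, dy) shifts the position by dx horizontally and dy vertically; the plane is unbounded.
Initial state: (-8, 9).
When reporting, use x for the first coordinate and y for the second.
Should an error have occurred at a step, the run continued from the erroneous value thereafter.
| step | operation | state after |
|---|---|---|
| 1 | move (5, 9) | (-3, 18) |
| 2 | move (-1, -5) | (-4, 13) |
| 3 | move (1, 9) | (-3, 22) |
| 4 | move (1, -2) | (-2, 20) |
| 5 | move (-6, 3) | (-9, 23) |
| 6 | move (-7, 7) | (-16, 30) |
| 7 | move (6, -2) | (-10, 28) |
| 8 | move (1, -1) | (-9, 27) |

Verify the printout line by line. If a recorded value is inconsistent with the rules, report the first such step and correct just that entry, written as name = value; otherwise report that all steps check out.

step 1: x = -8 + (5) = -3, y = 9 + (9) = 18 -> confirmed correct
step 2: x = -3 + (-1) = -4, y = 18 + (-5) = 13 -> agrees with the printout
step 3: x = -4 + (1) = -3, y = 13 + (9) = 22 -> verified
step 4: x = -3 + (1) = -2, y = 22 + (-2) = 20 -> checks out
step 5: x = -2 + (-6) = -8, y = 20 + (3) = 23 -> the printout has a different value
The audit stops at step 5: the recorded entry is wrong and should be x = -8.

step 5, x = -8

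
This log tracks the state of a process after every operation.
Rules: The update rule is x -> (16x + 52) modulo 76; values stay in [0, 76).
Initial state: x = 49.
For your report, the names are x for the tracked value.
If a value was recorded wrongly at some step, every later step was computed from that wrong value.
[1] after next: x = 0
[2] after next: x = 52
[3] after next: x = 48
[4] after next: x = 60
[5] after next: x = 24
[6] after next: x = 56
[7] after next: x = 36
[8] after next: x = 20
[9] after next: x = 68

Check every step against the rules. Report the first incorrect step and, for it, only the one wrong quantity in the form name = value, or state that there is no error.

Recomputing the run from the initial state:
step 1: x = 0
step 2: x = 52
step 3: x = 48
step 4: x = 60
step 5: x = 24
step 6: x = 56
step 7: x = 36
step 8: x = 20
step 9: x = 68
This matches the log at every step.

no error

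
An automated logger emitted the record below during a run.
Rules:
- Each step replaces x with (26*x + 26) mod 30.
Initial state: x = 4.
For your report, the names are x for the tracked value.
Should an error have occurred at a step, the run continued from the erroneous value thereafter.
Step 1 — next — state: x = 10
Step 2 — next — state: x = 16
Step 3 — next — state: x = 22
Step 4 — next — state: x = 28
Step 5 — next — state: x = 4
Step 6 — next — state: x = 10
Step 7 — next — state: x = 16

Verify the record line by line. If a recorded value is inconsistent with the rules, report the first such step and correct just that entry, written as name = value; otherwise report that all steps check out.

Recomputing the run from the initial state:
step 1: x = 10
step 2: x = 16
step 3: x = 22
step 4: x = 28
step 5: x = 4
step 6: x = 10
step 7: x = 16
This matches the record at every step.

no error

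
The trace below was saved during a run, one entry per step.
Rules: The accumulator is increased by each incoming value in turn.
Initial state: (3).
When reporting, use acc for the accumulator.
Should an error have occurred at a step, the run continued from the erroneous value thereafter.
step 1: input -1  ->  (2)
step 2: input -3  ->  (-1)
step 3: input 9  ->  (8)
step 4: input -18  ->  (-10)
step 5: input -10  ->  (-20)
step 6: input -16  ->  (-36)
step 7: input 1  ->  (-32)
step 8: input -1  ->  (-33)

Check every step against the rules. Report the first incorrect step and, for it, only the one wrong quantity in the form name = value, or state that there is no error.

step 1: acc = 3 + -1 = 2 -> consistent with the trace
step 2: acc = 2 + -3 = -1 -> agrees with the trace
step 3: acc = -1 + 9 = 8 -> matches
step 4: acc = 8 + -18 = -10 -> agrees with the trace
step 5: acc = -10 + -10 = -20 -> verified
step 6: acc = -20 + -16 = -36 -> verified
step 7: acc = -36 + 1 = -35 -> the entry is off here
So the first discrepancy is step 7, where the right value is acc = -35.

step 7, acc = -35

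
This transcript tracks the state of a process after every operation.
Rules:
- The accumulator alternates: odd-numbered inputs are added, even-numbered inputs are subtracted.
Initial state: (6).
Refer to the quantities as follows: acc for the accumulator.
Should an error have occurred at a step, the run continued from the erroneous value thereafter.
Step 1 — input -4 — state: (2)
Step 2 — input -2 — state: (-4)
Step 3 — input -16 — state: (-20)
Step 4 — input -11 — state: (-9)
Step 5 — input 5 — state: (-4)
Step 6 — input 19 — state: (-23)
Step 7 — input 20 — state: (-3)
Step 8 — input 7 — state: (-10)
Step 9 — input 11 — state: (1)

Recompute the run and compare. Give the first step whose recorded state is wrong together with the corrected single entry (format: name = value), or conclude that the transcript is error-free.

Recomputing the run from the initial state:
step 1: acc = 2
step 2: acc = 4
step 3: acc = -12
step 4: acc = -1
step 5: acc = 4
step 6: acc = -15
step 7: acc = 5
step 8: acc = -2
step 9: acc = 9
The first disagreement with the transcript is at step 2, where the value should be acc = 4.

step 2, acc = 4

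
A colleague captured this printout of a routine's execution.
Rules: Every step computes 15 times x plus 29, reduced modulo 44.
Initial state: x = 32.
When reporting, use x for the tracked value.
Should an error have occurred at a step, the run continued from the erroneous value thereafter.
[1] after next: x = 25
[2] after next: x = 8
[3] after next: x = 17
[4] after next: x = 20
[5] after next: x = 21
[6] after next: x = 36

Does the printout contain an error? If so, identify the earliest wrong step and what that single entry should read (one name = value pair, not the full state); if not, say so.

step 1: x = (15*32 + 29) mod 44 = 25 -> consistent with the printout
step 2: x = (15*25 + 29) mod 44 = 8 -> matches
step 3: x = (15*8 + 29) mod 44 = 17 -> in agreement
step 4: x = (15*17 + 29) mod 44 = 20 -> exactly as logged
step 5: x = (15*20 + 29) mod 44 = 21 -> confirmed correct
step 6: x = (15*21 + 29) mod 44 = 36 -> matches
Every step is consistent.

no error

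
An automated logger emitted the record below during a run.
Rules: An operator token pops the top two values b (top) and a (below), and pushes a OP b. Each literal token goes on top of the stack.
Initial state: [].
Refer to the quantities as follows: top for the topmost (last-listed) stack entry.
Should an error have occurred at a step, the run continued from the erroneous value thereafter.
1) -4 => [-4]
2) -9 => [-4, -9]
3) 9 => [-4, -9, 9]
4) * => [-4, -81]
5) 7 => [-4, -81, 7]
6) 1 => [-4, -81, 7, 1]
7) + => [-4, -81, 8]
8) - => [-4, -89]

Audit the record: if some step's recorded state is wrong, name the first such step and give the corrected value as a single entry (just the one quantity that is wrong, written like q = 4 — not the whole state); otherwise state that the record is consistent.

Recomputing the run from the initial state:
step 1: [-4]
step 2: [-4, -9]
step 3: [-4, -9, 9]
step 4: [-4, -81]
step 5: [-4, -81, 7]
step 6: [-4, -81, 7, 1]
step 7: [-4, -81, 8]
step 8: [-4, -89]
This matches the record at every step.

no error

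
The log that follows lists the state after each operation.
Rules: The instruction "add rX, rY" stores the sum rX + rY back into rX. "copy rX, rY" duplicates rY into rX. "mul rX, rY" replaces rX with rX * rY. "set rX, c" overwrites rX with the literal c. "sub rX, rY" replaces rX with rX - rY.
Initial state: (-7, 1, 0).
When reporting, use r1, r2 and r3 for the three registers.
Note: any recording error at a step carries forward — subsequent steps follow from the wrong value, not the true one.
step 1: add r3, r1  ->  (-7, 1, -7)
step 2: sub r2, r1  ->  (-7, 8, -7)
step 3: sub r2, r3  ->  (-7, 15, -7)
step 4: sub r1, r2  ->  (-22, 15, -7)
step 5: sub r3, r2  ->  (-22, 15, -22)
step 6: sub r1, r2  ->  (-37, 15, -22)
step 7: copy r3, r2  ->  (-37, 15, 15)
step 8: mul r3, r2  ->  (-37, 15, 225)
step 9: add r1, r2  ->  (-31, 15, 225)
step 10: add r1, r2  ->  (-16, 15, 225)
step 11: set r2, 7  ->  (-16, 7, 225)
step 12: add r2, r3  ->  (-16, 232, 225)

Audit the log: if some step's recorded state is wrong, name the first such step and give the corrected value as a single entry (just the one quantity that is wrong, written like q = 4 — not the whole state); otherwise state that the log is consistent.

step 9, r1 = -22

Step 1: r3 = 0 + -7 = -7 — same as recorded.
Step 2: r2 = 1 - -7 = 8 — confirmed correct.
Step 3: r2 = 8 - -7 = 15 — no discrepancy.
Step 4: r1 = -7 - 15 = -22 — in agreement.
Step 5: r3 = -7 - 15 = -22 — no discrepancy.
Step 6: r1 = -22 - 15 = -37 — same as recorded.
Step 7: r3 = 15 — in agreement.
Step 8: r3 = 15 * 15 = 225 — exactly as logged.
Step 9: r1 = -37 + 15 = -22 — the log has a different value.
So the first discrepancy is step 9, where the right value is r1 = -22.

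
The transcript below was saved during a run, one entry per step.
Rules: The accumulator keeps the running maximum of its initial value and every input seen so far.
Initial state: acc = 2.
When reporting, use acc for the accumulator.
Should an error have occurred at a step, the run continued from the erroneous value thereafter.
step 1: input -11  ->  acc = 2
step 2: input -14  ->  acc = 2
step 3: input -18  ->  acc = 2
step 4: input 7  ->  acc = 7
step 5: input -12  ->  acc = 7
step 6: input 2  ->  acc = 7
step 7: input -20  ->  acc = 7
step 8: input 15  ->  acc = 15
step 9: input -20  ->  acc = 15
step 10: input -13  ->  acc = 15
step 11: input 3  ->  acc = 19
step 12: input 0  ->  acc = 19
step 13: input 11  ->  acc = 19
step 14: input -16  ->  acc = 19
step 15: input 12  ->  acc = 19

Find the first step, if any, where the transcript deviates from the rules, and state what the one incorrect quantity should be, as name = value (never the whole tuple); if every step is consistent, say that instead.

Step 1: acc = max(2, -11) = 2 — checks out.
Step 2: acc = max(2, -14) = 2 — matches.
Step 3: acc = max(2, -18) = 2 — checks out.
Step 4: acc = max(2, 7) = 7 — same as recorded.
Step 5: acc = max(7, -12) = 7 — in agreement.
Step 6: acc = max(7, 2) = 7 — confirmed correct.
Step 7: acc = max(7, -20) = 7 — checks out.
Step 8: acc = max(7, 15) = 15 — confirmed correct.
Step 9: acc = max(15, -20) = 15 — checks out.
Step 10: acc = max(15, -13) = 15 — consistent with the transcript.
Step 11: acc = max(15, 3) = 15 — the transcript disagrees here.
First incorrect step: 11; the correct value is acc = 15.

step 11, acc = 15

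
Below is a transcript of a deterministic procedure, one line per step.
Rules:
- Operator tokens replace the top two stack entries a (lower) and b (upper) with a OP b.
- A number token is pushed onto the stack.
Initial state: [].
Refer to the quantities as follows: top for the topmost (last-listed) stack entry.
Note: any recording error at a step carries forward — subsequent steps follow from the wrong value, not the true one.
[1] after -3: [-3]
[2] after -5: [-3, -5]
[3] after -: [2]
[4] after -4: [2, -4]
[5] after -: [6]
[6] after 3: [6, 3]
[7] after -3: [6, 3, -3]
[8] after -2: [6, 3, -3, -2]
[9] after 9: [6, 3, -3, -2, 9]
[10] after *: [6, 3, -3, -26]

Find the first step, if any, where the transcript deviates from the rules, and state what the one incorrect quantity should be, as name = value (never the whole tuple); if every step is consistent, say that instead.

step 10, top = -18

Recomputing the run from the initial state:
step 1: [-3]
step 2: [-3, -5]
step 3: [2]
step 4: [2, -4]
step 5: [6]
step 6: [6, 3]
step 7: [6, 3, -3]
step 8: [6, 3, -3, -2]
step 9: [6, 3, -3, -2, 9]
step 10: [6, 3, -3, -18]
The first disagreement with the transcript is at step 10, where the value should be top = -18.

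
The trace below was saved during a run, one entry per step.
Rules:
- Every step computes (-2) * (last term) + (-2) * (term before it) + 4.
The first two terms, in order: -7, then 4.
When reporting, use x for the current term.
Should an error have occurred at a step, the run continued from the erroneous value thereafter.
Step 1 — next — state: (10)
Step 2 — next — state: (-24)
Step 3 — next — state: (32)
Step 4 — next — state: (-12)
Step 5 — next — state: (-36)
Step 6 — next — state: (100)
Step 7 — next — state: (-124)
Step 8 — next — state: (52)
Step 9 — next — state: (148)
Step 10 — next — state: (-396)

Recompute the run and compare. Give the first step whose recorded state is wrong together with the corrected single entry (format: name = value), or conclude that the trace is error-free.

Recomputing the run from the initial state:
step 1: x = 10
step 2: x = -24
step 3: x = 32
step 4: x = -12
step 5: x = -36
step 6: x = 100
step 7: x = -124
step 8: x = 52
step 9: x = 148
step 10: x = -396
This matches the trace at every step.

no error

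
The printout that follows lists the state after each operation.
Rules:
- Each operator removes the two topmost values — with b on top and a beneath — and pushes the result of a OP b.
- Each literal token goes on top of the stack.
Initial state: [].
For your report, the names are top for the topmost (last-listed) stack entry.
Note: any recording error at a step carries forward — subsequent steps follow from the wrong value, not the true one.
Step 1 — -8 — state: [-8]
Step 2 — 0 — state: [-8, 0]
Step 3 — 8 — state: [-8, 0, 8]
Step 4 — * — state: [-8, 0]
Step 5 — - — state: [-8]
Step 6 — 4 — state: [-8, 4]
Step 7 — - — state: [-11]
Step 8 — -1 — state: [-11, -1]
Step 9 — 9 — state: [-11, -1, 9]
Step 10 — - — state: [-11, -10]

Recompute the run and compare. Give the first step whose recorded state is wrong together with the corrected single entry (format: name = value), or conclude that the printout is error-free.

step 7, top = -12

step 1: push -8: top = -8 -> confirmed correct
step 2: push 0: top = 0 -> matches
step 3: push 8: top = 8 -> no discrepancy
step 4: 0 * 8 = 0 -> matches
step 5: -8 - 0 = -8 -> checks out
step 6: push 4: top = 4 -> no discrepancy
step 7: -8 - 4 = -12 -> a discrepancy with the printout
Conclusion: step 7 carries the first error; the entry should be top = -12.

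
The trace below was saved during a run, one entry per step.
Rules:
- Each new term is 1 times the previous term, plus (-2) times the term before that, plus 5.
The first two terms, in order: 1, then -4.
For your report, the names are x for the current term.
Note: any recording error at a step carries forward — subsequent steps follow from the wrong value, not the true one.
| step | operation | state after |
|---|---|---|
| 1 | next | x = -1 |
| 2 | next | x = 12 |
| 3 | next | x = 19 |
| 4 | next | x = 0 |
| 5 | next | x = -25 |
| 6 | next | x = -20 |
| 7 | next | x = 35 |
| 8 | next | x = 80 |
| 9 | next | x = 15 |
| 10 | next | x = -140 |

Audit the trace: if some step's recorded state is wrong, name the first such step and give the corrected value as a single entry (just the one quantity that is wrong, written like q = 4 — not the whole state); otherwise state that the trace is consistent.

Recomputing the run from the initial state:
step 1: x = -1
step 2: x = 12
step 3: x = 19
step 4: x = 0
step 5: x = -33
step 6: x = -28
step 7: x = 43
step 8: x = 104
step 9: x = 23
step 10: x = -180
The first disagreement with the trace is at step 5, where the value should be x = -33.

step 5, x = -33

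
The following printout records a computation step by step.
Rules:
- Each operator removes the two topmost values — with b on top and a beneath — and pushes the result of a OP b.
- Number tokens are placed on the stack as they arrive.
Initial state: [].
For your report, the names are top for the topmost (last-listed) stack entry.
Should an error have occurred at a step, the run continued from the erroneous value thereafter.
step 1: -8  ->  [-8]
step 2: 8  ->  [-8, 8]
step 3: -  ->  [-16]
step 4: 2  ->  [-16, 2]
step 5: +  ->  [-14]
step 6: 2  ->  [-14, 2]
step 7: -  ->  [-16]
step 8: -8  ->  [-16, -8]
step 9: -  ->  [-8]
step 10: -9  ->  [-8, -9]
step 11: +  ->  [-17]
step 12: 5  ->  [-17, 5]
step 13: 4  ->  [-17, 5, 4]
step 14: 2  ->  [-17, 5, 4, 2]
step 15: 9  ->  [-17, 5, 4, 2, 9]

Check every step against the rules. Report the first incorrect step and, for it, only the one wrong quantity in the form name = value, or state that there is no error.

Step 1: push -8: top = -8 — checks out.
Step 2: push 8: top = 8 — matches.
Step 3: -8 - 8 = -16 — in agreement.
Step 4: push 2: top = 2 — confirmed correct.
Step 5: -16 + 2 = -14 — confirmed correct.
Step 6: push 2: top = 2 — confirmed correct.
Step 7: -14 - 2 = -16 — matches.
Step 8: push -8: top = -8 — no discrepancy.
Step 9: -16 - -8 = -8 — matches.
Step 10: push -9: top = -9 — same as recorded.
Step 11: -8 + -9 = -17 — confirmed correct.
Step 12: push 5: top = 5 — matches.
Step 13: push 4: top = 4 — no discrepancy.
Step 14: push 2: top = 2 — in agreement.
Step 15: push 9: top = 9 — in agreement.
Nothing is out of place; the run is error-free.

no error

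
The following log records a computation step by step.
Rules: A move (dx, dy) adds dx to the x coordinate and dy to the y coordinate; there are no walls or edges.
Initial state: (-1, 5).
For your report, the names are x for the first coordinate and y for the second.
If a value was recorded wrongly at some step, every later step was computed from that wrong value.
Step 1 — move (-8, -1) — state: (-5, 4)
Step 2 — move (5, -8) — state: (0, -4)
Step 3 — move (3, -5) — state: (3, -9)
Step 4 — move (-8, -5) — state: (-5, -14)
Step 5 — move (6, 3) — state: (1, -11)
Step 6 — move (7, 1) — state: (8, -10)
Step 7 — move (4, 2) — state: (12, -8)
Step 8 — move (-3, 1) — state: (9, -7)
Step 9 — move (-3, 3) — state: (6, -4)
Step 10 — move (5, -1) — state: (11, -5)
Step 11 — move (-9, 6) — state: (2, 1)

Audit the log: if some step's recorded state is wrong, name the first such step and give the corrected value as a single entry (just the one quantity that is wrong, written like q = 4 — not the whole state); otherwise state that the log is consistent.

step 1, x = -9

Recomputing the run from the initial state:
step 1: x = -9, y = 4
step 2: x = -4, y = -4
step 3: x = -1, y = -9
step 4: x = -9, y = -14
step 5: x = -3, y = -11
step 6: x = 4, y = -10
step 7: x = 8, y = -8
step 8: x = 5, y = -7
step 9: x = 2, y = -4
step 10: x = 7, y = -5
step 11: x = -2, y = 1
The first disagreement with the log is at step 1, where the value should be x = -9.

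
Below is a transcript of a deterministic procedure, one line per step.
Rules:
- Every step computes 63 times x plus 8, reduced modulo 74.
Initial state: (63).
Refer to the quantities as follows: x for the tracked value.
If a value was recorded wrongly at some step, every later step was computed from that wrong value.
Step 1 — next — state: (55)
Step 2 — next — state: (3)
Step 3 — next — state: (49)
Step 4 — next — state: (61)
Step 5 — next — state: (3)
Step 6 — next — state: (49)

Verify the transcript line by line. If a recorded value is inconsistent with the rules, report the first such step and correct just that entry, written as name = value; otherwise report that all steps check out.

Step 1: x = (63*63 + 8) mod 74 = 55 — no discrepancy.
Step 2: x = (63*55 + 8) mod 74 = 69 — the recorded entry deviates here.
That makes step 2 the first incorrect line — x = 69 is what it should show.

step 2, x = 69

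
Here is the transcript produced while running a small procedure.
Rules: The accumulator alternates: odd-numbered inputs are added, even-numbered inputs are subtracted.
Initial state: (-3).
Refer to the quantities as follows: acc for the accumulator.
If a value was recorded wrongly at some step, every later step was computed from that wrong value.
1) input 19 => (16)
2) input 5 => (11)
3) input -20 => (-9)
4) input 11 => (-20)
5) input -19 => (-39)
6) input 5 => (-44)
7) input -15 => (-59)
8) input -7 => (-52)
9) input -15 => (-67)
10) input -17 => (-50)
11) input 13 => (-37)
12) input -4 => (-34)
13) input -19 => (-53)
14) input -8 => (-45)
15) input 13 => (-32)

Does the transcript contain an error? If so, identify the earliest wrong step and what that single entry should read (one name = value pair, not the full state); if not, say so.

Recomputing the run from the initial state:
step 1: acc = 16
step 2: acc = 11
step 3: acc = -9
step 4: acc = -20
step 5: acc = -39
step 6: acc = -44
step 7: acc = -59
step 8: acc = -52
step 9: acc = -67
step 10: acc = -50
step 11: acc = -37
step 12: acc = -33
step 13: acc = -52
step 14: acc = -44
step 15: acc = -31
The first disagreement with the transcript is at step 12, where the value should be acc = -33.

step 12, acc = -33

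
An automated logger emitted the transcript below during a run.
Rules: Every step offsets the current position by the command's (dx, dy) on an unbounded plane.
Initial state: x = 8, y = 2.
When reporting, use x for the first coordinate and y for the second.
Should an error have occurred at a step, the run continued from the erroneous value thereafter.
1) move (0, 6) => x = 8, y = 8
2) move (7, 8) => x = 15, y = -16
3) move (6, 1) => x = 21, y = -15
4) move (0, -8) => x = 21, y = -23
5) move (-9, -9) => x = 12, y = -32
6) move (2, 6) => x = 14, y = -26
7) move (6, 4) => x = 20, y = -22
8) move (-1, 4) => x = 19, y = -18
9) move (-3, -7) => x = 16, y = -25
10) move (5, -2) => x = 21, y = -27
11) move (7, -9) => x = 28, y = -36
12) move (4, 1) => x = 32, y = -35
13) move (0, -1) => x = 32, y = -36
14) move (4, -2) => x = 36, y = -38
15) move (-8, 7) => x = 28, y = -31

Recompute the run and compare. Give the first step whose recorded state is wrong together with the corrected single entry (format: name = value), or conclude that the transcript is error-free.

step 1: x = 8 + (0) = 8, y = 2 + (6) = 8 -> no discrepancy
step 2: x = 8 + (7) = 15, y = 8 + (8) = 16 -> this is not what the transcript shows
That makes step 2 the first incorrect line — y = 16 is what it should show.

step 2, y = 16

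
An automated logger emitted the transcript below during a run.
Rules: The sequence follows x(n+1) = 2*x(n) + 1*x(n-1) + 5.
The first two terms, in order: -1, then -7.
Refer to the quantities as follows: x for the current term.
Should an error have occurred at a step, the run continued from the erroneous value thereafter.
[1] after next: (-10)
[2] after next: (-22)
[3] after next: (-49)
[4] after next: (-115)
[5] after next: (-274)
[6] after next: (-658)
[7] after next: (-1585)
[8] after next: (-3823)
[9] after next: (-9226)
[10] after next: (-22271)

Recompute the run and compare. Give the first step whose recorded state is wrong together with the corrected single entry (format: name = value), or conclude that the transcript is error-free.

1. x = 2*(-7) + (1)*(-1) + (5) = -10 (in agreement)
2. x = 2*(-10) + (1)*(-7) + (5) = -22 (verified)
3. x = 2*(-22) + (1)*(-10) + (5) = -49 (in agreement)
4. x = 2*(-49) + (1)*(-22) + (5) = -115 (no discrepancy)
5. x = 2*(-115) + (1)*(-49) + (5) = -274 (same as recorded)
6. x = 2*(-274) + (1)*(-115) + (5) = -658 (verified)
7. x = 2*(-658) + (1)*(-274) + (5) = -1585 (matches)
8. x = 2*(-1585) + (1)*(-658) + (5) = -3823 (confirmed correct)
9. x = 2*(-3823) + (1)*(-1585) + (5) = -9226 (exactly as logged)
10. x = 2*(-9226) + (1)*(-3823) + (5) = -22270 (the entry is off here)
So the first discrepancy is step 10, where the right value is x = -22270.

step 10, x = -22270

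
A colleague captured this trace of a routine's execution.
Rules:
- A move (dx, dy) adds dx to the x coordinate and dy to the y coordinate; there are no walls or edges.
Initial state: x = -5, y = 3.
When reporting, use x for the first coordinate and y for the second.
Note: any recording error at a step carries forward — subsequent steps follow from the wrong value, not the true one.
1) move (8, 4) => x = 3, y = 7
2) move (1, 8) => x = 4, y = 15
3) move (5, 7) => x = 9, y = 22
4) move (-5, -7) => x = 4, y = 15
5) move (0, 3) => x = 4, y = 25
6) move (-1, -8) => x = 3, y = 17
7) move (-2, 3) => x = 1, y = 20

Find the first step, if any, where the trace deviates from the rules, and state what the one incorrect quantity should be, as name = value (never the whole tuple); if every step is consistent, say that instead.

step 5, y = 18

Recomputing the run from the initial state:
step 1: x = 3, y = 7
step 2: x = 4, y = 15
step 3: x = 9, y = 22
step 4: x = 4, y = 15
step 5: x = 4, y = 18
step 6: x = 3, y = 10
step 7: x = 1, y = 13
The first disagreement with the trace is at step 5, where the value should be y = 18.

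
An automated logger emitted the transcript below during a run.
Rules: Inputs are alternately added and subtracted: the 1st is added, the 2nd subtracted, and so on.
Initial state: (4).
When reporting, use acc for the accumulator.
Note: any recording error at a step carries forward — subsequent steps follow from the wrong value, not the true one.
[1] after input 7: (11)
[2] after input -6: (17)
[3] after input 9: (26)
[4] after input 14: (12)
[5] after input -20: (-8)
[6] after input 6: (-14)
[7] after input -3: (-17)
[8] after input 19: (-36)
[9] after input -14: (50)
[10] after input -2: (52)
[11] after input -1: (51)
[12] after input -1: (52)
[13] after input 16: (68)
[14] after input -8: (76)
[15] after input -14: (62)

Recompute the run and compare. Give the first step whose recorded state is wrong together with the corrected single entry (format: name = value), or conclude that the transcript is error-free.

1. acc = 4 + 7 = 11 (consistent with the transcript)
2. acc = 11 - -6 = 17 (exactly as logged)
3. acc = 17 + 9 = 26 (verified)
4. acc = 26 - 14 = 12 (consistent with the transcript)
5. acc = 12 + -20 = -8 (checks out)
6. acc = -8 - 6 = -14 (matches)
7. acc = -14 + -3 = -17 (no discrepancy)
8. acc = -17 - 19 = -36 (same as recorded)
9. acc = -36 + -14 = -50 (the recorded entry deviates here)
So the first discrepancy is step 9, where the right value is acc = -50.

step 9, acc = -50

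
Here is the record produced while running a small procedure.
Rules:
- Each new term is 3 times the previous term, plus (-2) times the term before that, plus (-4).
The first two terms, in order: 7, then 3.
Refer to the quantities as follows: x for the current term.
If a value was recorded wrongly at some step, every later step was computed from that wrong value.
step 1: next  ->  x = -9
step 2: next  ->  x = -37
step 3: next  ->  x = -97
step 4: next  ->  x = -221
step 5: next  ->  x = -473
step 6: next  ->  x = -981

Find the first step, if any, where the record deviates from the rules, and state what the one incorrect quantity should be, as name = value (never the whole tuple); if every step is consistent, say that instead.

Recomputing the run from the initial state:
step 1: x = -9
step 2: x = -37
step 3: x = -97
step 4: x = -221
step 5: x = -473
step 6: x = -981
This matches the record at every step.

no error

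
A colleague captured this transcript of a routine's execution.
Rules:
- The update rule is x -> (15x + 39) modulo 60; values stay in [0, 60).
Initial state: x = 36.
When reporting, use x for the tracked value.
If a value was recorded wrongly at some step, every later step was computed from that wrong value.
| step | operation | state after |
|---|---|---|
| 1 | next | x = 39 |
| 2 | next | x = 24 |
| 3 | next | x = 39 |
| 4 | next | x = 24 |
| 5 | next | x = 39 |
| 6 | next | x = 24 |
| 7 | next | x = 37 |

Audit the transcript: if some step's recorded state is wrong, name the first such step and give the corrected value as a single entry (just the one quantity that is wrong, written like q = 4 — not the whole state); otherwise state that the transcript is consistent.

1. x = (15*36 + 39) mod 60 = 39 (matches)
2. x = (15*39 + 39) mod 60 = 24 (agrees with the transcript)
3. x = (15*24 + 39) mod 60 = 39 (agrees with the transcript)
4. x = (15*39 + 39) mod 60 = 24 (same as recorded)
5. x = (15*24 + 39) mod 60 = 39 (agrees with the transcript)
6. x = (15*39 + 39) mod 60 = 24 (checks out)
7. x = (15*24 + 39) mod 60 = 39 (first mismatch against the transcript)
Conclusion: step 7 carries the first error; the entry should be x = 39.

step 7, x = 39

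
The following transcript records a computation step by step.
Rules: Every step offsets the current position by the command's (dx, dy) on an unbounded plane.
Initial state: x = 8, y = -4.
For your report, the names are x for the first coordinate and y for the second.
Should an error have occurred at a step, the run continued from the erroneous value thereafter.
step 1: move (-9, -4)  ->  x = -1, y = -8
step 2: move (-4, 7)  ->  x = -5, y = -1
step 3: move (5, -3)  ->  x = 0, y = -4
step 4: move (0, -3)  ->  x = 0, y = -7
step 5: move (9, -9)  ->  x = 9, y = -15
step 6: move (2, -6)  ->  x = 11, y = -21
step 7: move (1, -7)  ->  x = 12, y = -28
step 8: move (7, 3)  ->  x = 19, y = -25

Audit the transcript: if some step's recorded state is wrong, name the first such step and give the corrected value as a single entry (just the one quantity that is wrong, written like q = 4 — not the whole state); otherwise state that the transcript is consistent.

Recomputing the run from the initial state:
step 1: x = -1, y = -8
step 2: x = -5, y = -1
step 3: x = 0, y = -4
step 4: x = 0, y = -7
step 5: x = 9, y = -16
step 6: x = 11, y = -22
step 7: x = 12, y = -29
step 8: x = 19, y = -26
The first disagreement with the transcript is at step 5, where the value should be y = -16.

step 5, y = -16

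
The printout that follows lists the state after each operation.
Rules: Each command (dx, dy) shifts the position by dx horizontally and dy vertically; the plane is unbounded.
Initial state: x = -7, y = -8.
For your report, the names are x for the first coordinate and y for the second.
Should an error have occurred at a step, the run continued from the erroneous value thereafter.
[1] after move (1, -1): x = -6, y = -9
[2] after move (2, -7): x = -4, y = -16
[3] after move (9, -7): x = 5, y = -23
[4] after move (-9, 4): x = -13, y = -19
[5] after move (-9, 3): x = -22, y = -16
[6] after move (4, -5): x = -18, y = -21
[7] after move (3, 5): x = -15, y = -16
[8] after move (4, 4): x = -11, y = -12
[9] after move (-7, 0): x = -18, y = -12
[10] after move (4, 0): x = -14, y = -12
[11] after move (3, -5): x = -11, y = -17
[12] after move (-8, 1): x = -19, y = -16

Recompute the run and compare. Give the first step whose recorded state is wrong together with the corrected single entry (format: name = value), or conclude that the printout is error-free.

step 4, x = -4

1. x = -7 + (1) = -6, y = -8 + (-1) = -9 (in agreement)
2. x = -6 + (2) = -4, y = -9 + (-7) = -16 (confirmed correct)
3. x = -4 + (9) = 5, y = -16 + (-7) = -23 (in agreement)
4. x = 5 + (-9) = -4, y = -23 + (4) = -19 (the entry is off here)
So the first discrepancy is step 4, where the right value is x = -4.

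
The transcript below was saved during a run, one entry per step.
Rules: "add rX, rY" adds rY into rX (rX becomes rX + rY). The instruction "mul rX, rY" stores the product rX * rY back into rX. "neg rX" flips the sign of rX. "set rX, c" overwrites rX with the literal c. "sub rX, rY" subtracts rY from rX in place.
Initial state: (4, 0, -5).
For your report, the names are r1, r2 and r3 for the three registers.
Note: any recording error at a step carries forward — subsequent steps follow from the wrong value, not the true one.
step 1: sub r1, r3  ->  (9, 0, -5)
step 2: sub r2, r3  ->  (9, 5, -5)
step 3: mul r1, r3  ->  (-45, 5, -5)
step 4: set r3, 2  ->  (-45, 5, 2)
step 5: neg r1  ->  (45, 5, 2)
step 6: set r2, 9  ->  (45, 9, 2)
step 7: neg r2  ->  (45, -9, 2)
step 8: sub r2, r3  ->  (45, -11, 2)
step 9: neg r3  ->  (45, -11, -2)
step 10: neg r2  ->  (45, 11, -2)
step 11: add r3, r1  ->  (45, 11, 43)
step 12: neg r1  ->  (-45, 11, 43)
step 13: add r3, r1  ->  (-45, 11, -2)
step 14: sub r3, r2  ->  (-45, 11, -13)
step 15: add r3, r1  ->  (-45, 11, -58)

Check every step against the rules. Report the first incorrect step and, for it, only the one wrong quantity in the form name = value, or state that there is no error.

Step 1: r1 = 4 - -5 = 9 — checks out.
Step 2: r2 = 0 - -5 = 5 — same as recorded.
Step 3: r1 = 9 * -5 = -45 — same as recorded.
Step 4: r3 = 2 — no discrepancy.
Step 5: r1 = -(-45) = 45 — no discrepancy.
Step 6: r2 = 9 — same as recorded.
Step 7: r2 = -(9) = -9 — same as recorded.
Step 8: r2 = -9 - 2 = -11 — consistent with the transcript.
Step 9: r3 = -(2) = -2 — agrees with the transcript.
Step 10: r2 = -(-11) = 11 — consistent with the transcript.
Step 11: r3 = -2 + 45 = 43 — no discrepancy.
Step 12: r1 = -(45) = -45 — checks out.
Step 13: r3 = 43 + -45 = -2 — no discrepancy.
Step 14: r3 = -2 - 11 = -13 — same as recorded.
Step 15: r3 = -13 + -45 = -58 — consistent with the transcript.
The whole run recomputes cleanly — no discrepancies.

no error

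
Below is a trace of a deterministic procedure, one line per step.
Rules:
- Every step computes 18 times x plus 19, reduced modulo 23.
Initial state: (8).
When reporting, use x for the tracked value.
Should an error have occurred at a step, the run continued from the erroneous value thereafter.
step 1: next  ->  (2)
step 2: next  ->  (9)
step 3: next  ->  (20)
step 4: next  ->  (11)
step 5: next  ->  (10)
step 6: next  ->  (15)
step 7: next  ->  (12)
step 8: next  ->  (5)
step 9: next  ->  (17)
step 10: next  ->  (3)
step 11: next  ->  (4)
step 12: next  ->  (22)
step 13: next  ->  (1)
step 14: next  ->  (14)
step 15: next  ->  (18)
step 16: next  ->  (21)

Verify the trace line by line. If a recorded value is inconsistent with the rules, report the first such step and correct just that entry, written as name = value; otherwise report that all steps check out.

step 7, x = 13

Recomputing the run from the initial state:
step 1: x = 2
step 2: x = 9
step 3: x = 20
step 4: x = 11
step 5: x = 10
step 6: x = 15
step 7: x = 13
step 8: x = 0
step 9: x = 19
step 10: x = 16
step 11: x = 8
step 12: x = 2
step 13: x = 9
step 14: x = 20
step 15: x = 11
step 16: x = 10
The first disagreement with the trace is at step 7, where the value should be x = 13.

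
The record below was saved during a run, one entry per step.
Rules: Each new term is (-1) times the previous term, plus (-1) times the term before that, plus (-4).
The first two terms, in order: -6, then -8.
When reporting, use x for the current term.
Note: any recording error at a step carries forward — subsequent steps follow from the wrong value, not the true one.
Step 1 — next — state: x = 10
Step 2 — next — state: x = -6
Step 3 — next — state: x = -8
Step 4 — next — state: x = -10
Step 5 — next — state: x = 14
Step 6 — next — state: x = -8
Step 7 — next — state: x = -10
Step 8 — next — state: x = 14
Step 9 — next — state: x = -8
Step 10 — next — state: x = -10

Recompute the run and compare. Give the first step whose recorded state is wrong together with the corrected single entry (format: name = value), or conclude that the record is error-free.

step 4, x = 10

1. x = -1*(-8) + (-1)*(-6) + (-4) = 10 (in agreement)
2. x = -1*(10) + (-1)*(-8) + (-4) = -6 (matches)
3. x = -1*(-6) + (-1)*(10) + (-4) = -8 (matches)
4. x = -1*(-8) + (-1)*(-6) + (-4) = 10 (first mismatch against the record)
First incorrect step: 4; the correct value is x = 10.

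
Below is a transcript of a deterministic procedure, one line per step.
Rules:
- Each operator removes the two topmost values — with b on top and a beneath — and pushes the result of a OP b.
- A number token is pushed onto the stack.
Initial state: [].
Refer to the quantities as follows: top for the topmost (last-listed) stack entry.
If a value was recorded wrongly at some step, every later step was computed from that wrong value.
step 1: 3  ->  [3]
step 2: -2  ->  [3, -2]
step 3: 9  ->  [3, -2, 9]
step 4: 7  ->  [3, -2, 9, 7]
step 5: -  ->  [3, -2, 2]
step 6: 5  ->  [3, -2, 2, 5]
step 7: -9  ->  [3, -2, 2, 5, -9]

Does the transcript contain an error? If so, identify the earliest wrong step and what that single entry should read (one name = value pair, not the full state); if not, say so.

no error

step 1: push 3: top = 3 -> exactly as logged
step 2: push -2: top = -2 -> checks out
step 3: push 9: top = 9 -> no discrepancy
step 4: push 7: top = 7 -> matches
step 5: 9 - 7 = 2 -> confirmed correct
step 6: push 5: top = 5 -> in agreement
step 7: push -9: top = -9 -> confirmed correct
The whole run recomputes cleanly — no discrepancies.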